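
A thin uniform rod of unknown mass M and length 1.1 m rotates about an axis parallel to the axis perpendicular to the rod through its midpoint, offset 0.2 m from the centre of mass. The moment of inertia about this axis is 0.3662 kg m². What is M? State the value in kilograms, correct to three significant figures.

2.60

I = I_cm + Md² = (1/12)ML² + Md² = M·[0.0833333·(1.1)² + (0.2)²] = M·0.14083.
So M = 0.3662 / 0.14083 = 2.6002 kg.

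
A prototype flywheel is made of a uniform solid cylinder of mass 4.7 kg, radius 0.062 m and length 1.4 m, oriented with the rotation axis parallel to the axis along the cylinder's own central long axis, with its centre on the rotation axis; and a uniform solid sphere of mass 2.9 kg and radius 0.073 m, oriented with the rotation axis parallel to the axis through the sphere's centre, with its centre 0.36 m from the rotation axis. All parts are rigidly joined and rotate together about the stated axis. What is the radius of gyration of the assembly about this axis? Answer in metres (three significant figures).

Solid cylinder: I_cm = (1/2)MR² = (1/2)(4.7)(0.062)² = 0.0090334 kg m²; axis through the centre, so I = 0.0090334 kg m².
Solid sphere: I_cm = (2/5)MR² = (2/5)(2.9)(0.073)² = 0.0061816 kg m²; centre at d = 0.36 m, so I = I_cm + Md² gives I = 0.0061816 + (2.9)(0.36)² = 0.38202 kg m².
Total I = 0.39106 kg m²; total mass M = 7.6 kg.
k = √(I/M) = √(0.39106/7.6) = 0.22684 m.

0.227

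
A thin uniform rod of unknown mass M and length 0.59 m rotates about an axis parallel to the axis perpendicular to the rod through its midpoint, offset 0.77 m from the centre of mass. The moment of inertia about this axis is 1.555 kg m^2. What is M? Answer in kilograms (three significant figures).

2.50

I = I_cm + Md² = (1/12)ML² + Md² = M·[0.0833333·(0.59)² + (0.77)²] = M·0.62191.
So M = 1.555 / 0.62191 = 2.5004 kg.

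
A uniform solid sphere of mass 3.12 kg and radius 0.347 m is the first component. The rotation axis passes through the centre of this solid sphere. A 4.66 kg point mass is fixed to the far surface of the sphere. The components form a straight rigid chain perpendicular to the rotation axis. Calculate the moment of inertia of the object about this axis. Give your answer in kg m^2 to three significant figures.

Solid sphere: I_cm = (2/5)MR² = (2/5)(3.12)(0.347)² = 0.15027 kg m^2; axis through the centre, so I = 0.15027 kg m^2.
Point mass: I_cm = 0; centre at d = 0.347 m, so I = I_cm + Md² gives I = 0 + (4.66)(0.347)² = 0.56111 kg m^2.
Total I = 0.15027 + 0.56111 = 0.71138 kg m^2.

0.711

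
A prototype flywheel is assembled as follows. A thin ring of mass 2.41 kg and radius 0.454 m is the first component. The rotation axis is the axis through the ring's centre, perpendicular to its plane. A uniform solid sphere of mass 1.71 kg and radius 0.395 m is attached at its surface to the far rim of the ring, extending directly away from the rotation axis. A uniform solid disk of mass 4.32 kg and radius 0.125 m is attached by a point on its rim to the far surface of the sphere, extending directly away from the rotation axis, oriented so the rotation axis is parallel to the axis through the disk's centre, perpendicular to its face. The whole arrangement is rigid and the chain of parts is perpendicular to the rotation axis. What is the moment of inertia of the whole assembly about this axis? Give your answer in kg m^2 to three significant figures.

Thin ring: I_cm = MR² = (2.41)(0.454)² = 0.49674 kg m^2; axis through the centre, so I = 0.49674 kg m^2.
Solid sphere: I_cm = (2/5)MR² = (2/5)(1.71)(0.395)² = 0.10672 kg m^2; centre at d = 0.454 + 0.395 = 0.849 m, so I = I_cm + Md² gives I = 0.10672 + (1.71)(0.849)² = 1.3393 kg m^2.
Solid disk: I_cm = (1/2)MR² = (1/2)(4.32)(0.125)² = 0.03375 kg m^2; centre at d = 0.454 + 0.395 + 0.395 + 0.125 = 1.369 m, so I = I_cm + Md² gives I = 0.03375 + (4.32)(1.369)² = 8.1301 kg m^2.
Total I = 0.49674 + 1.3393 + 8.1301 = 9.9662 kg m^2.

9.97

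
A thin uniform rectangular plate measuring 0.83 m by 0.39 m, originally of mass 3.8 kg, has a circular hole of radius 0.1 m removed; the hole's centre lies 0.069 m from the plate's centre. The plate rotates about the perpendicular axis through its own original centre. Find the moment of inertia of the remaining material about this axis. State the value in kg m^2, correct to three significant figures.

Unpierced body about its centre: I₀ = (1/12)M(a²+b²) = (1/12)(3.8)[(0.83)² + (0.39)²] = 0.26632 kg m^2.
The removed disk has mass m = M·πr²/(ab) = (3.8)·π(0.1)²/(0.83·0.39) = 0.3688 kg (same uniform areal density).
Its moment of inertia about the rotation axis (parallel-axis theorem): I_hole = (1/2)mr² + md² = (1/2)(0.3688)(0.1)² + (0.3688)(0.069)² = 0.0035999 kg m^2.
Treating the hole as negative mass, I = I₀ − I_hole = 0.26632 − 0.0035999 = 0.26272 kg m^2.

0.263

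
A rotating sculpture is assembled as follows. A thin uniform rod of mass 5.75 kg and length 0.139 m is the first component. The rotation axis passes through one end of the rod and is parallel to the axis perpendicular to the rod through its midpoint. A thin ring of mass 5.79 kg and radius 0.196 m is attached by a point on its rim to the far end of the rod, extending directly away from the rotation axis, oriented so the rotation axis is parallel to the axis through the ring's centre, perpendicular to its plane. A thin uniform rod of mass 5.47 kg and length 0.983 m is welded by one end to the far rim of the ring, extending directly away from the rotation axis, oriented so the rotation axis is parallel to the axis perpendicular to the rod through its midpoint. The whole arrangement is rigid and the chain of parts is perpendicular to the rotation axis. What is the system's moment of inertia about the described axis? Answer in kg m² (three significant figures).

7.07

Thin rod: I_cm = (1/12)ML² = (1/12)(5.75)(0.139)² = 0.009258 kg m²; centre at d = 0.0695 m, so I = I_cm + Md² gives I = 0.009258 + (5.75)(0.0695)² = 0.037032 kg m².
Thin ring: I_cm = MR² = (5.79)(0.196)² = 0.22243 kg m²; centre at d = 0.0695 + 0.0695 + 0.196 = 0.335 m, so I = I_cm + Md² gives I = 0.22243 + (5.79)(0.335)² = 0.87221 kg m².
Thin rod: I_cm = (1/12)ML² = (1/12)(5.47)(0.983)² = 0.44047 kg m²; centre at d = 0.0695 + 0.0695 + 0.196 + 0.196 + 0.4915 = 1.0225 m, so I = I_cm + Md² gives I = 0.44047 + (5.47)(1.0225)² = 6.1594 kg m².
Total I = 0.037032 + 0.87221 + 6.1594 = 7.0686 kg m².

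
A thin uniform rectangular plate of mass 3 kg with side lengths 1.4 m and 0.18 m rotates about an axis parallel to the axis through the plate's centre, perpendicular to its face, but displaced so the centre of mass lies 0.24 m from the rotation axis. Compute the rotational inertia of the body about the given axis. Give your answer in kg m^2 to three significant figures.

0.671

I_cm = (1/12)M(a²+b²) = (1/12)(3)[(1.4)² + (0.18)²] = 0.4981 kg m^2; centre at d = 0.24 m, so the parallel axis theorem gives I = 0.4981 + (3)(0.24)² = 0.6709 kg m^2.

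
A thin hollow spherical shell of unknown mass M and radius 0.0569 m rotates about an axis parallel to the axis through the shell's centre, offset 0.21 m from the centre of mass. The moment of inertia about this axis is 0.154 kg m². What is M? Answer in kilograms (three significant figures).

I = I_cm + Md² = (2/3)MR² + Md² = M·[0.666667·(0.0569)² + (0.21)²] = M·0.046258.
So M = 0.154 / 0.046258 = 3.3291 kg.

3.33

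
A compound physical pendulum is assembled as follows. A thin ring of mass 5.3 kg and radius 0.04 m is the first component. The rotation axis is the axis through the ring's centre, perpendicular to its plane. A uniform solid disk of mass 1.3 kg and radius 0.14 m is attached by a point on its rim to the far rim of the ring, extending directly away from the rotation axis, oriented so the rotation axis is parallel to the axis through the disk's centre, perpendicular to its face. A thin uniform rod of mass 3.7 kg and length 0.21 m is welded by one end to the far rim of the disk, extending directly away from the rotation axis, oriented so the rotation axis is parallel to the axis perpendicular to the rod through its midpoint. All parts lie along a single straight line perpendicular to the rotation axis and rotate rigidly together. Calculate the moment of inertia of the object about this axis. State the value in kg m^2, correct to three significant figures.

Thin ring: I_cm = MR² = (5.3)(0.04)² = 0.00848 kg m^2; axis through the centre, so I = 0.00848 kg m^2.
Solid disk: I_cm = (1/2)MR² = (1/2)(1.3)(0.14)² = 0.01274 kg m^2; centre at d = 0.04 + 0.14 = 0.18 m, so I = I_cm + Md² gives I = 0.01274 + (1.3)(0.18)² = 0.05486 kg m^2.
Thin rod: I_cm = (1/12)ML² = (1/12)(3.7)(0.21)² = 0.013597 kg m^2; centre at d = 0.04 + 0.14 + 0.14 + 0.105 = 0.425 m, so I = I_cm + Md² gives I = 0.013597 + (3.7)(0.425)² = 0.68191 kg m^2.
Total I = 0.00848 + 0.05486 + 0.68191 = 0.74525 kg m^2.

0.745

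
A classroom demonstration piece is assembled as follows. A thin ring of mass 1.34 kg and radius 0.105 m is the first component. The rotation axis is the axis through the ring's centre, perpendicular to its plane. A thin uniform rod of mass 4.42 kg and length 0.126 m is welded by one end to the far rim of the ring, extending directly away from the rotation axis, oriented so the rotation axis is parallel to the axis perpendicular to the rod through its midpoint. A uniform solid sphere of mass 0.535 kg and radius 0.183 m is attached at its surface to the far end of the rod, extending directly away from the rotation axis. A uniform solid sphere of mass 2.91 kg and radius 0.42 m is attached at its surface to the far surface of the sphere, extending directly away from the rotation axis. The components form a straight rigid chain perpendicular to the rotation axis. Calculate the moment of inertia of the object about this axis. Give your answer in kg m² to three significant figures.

Thin ring: I_cm = MR² = (1.34)(0.105)² = 0.014773 kg m²; axis through the centre, so I = 0.014773 kg m².
Thin rod: I_cm = (1/12)ML² = (1/12)(4.42)(0.126)² = 0.0058477 kg m²; centre at d = 0.105 + 0.063 = 0.168 m, so the parallel axis theorem gives I = 0.0058477 + (4.42)(0.168)² = 0.1306 kg m².
Solid sphere: I_cm = (2/5)MR² = (2/5)(0.535)(0.183)² = 0.0071666 kg m²; centre at d = 0.105 + 0.063 + 0.063 + 0.183 = 0.414 m, so the parallel axis theorem gives I = 0.0071666 + (0.535)(0.414)² = 0.098864 kg m².
Solid sphere: I_cm = (2/5)MR² = (2/5)(2.91)(0.42)² = 0.20533 kg m²; centre at d = 0.105 + 0.063 + 0.063 + 0.183 + 0.183 + 0.42 = 1.017 m, so the parallel axis theorem gives I = 0.20533 + (2.91)(1.017)² = 3.2151 kg m².
Total I = 0.014773 + 0.1306 + 0.098864 + 3.2151 = 3.4593 kg m².

3.46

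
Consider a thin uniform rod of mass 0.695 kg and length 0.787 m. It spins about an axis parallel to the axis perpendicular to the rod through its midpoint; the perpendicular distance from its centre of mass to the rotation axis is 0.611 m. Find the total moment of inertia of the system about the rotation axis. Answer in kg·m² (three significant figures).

I_cm = (1/12)ML² = (1/12)(0.695)(0.787)² = 0.035872 kg·m²; centre at d = 0.611 m, so I = I_cm + Md² gives I = 0.035872 + (0.695)(0.611)² = 0.29533 kg·m².

0.295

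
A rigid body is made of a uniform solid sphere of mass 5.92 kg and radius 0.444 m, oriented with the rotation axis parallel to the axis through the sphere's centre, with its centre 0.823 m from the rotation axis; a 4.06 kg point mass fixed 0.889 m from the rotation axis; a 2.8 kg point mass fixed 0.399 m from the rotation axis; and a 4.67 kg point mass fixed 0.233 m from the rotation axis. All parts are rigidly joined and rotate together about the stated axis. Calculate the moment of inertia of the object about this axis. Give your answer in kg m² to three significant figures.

8.38

Solid sphere: I_cm = (2/5)MR² = (2/5)(5.92)(0.444)² = 0.46682 kg m²; centre at d = 0.823 m, so I = I_cm + Md² gives I = 0.46682 + (5.92)(0.823)² = 4.4766 kg m².
Point mass: I_cm = 0; centre at d = 0.889 m, so I = I_cm + Md² gives I = 0 + (4.06)(0.889)² = 3.2087 kg m².
Point mass: I_cm = 0; centre at d = 0.399 m, so I = I_cm + Md² gives I = 0 + (2.8)(0.399)² = 0.44576 kg m².
Point mass: I_cm = 0; centre at d = 0.233 m, so I = I_cm + Md² gives I = 0 + (4.67)(0.233)² = 0.25353 kg m².
Total I = 4.4766 + 3.2087 + 0.44576 + 0.25353 = 8.3846 kg m².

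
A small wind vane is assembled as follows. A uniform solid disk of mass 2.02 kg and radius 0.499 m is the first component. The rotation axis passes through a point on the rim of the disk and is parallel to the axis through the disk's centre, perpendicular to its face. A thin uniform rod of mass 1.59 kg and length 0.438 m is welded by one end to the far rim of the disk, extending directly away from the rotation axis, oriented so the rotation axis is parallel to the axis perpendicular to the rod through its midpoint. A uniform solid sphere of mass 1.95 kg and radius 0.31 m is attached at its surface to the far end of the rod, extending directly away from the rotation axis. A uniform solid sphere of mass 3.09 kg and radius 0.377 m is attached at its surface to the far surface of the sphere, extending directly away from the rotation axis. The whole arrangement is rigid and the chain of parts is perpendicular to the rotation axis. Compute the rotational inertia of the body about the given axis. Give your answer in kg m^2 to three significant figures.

27.6

Solid disk: I_cm = (1/2)MR² = (1/2)(2.02)(0.499)² = 0.25149 kg m^2; centre at d = 0.499 m, so I = I_cm + Md² gives I = 0.25149 + (2.02)(0.499)² = 0.75447 kg m^2.
Thin rod: I_cm = (1/12)ML² = (1/12)(1.59)(0.438)² = 0.025419 kg m^2; centre at d = 0.499 + 0.499 + 0.219 = 1.217 m, so I = I_cm + Md² gives I = 0.025419 + (1.59)(1.217)² = 2.3804 kg m^2.
Solid sphere: I_cm = (2/5)MR² = (2/5)(1.95)(0.31)² = 0.074958 kg m^2; centre at d = 0.499 + 0.499 + 0.219 + 0.219 + 0.31 = 1.746 m, so I = I_cm + Md² gives I = 0.074958 + (1.95)(1.746)² = 6.0196 kg m^2.
Solid sphere: I_cm = (2/5)MR² = (2/5)(3.09)(0.377)² = 0.17567 kg m^2; centre at d = 0.499 + 0.499 + 0.219 + 0.219 + 0.31 + 0.31 + 0.377 = 2.433 m, so I = I_cm + Md² gives I = 0.17567 + (3.09)(2.433)² = 18.467 kg m^2.
Total I = 0.75447 + 2.3804 + 6.0196 + 18.467 = 27.621 kg m^2.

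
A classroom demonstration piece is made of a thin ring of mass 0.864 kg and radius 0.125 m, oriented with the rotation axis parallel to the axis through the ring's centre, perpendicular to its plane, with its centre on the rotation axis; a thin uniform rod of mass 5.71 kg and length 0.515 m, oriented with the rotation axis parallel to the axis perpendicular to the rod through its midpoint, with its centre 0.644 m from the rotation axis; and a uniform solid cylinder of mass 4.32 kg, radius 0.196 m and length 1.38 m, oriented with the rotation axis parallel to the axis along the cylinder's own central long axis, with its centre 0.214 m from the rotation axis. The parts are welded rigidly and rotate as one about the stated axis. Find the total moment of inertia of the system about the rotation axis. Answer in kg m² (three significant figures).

Thin ring: I_cm = MR² = (0.864)(0.125)² = 0.0135 kg m²; axis through the centre, so I = 0.0135 kg m².
Thin rod: I_cm = (1/12)ML² = (1/12)(5.71)(0.515)² = 0.1262 kg m²; centre at d = 0.644 m, so I = I_cm + Md² gives I = 0.1262 + (5.71)(0.644)² = 2.4943 kg m².
Solid cylinder: I_cm = (1/2)MR² = (1/2)(4.32)(0.196)² = 0.082979 kg m²; centre at d = 0.214 m, so I = I_cm + Md² gives I = 0.082979 + (4.32)(0.214)² = 0.28082 kg m².
Total I = 0.0135 + 2.4943 + 0.28082 = 2.7887 kg m².

2.79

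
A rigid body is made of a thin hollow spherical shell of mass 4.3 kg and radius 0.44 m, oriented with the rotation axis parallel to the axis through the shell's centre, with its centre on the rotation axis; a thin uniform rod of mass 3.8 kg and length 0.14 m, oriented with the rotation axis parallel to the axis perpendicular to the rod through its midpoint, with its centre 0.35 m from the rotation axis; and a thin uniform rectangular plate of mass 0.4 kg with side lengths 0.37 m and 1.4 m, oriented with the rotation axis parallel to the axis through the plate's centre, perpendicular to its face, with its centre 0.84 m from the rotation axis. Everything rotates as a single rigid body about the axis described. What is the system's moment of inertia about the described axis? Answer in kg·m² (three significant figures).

1.38

Spherical shell: I_cm = (2/3)MR² = (2/3)(4.3)(0.44)² = 0.55499 kg·m²; axis through the centre, so I = 0.55499 kg·m².
Thin rod: I_cm = (1/12)ML² = (1/12)(3.8)(0.14)² = 0.0062067 kg·m²; centre at d = 0.35 m, so I = I_cm + Md² gives I = 0.0062067 + (3.8)(0.35)² = 0.47171 kg·m².
Rectangular plate: I_cm = (1/12)M(a²+b²) = (1/12)(0.4)[(0.37)² + (1.4)²] = 0.069897 kg·m²; centre at d = 0.84 m, so I = I_cm + Md² gives I = 0.069897 + (0.4)(0.84)² = 0.35214 kg·m².
Total I = 0.55499 + 0.47171 + 0.35214 = 1.3788 kg·m².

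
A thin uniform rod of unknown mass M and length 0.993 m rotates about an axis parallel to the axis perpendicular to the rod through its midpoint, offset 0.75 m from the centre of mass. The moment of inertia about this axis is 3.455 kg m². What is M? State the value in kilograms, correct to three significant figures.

I = I_cm + Md² = (1/12)ML² + Md² = M·[0.0833333·(0.993)² + (0.75)²] = M·0.64467.
So M = 3.455 / 0.64467 = 5.3593 kg.

5.36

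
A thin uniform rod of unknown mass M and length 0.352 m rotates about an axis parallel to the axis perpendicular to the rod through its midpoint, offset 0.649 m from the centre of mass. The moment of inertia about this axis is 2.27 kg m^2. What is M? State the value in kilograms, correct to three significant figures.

I = I_cm + Md² = (1/12)ML² + Md² = M·[0.0833333·(0.352)² + (0.649)²] = M·0.43153.
So M = 2.27 / 0.43153 = 5.2604 kg.

5.26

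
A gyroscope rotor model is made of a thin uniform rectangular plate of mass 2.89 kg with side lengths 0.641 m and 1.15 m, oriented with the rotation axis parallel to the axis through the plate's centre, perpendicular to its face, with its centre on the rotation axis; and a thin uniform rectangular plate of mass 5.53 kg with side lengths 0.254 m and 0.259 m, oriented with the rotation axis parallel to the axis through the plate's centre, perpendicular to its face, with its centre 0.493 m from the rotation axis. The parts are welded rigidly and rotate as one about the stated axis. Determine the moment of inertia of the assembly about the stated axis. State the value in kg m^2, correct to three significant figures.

1.82

Rectangular plate: I_cm = (1/12)M(a²+b²) = (1/12)(2.89)[(0.641)² + (1.15)²] = 0.41746 kg m^2; axis through the centre, so I = 0.41746 kg m^2.
Rectangular plate: I_cm = (1/12)M(a²+b²) = (1/12)(5.53)[(0.254)² + (0.259)²] = 0.060644 kg m^2; centre at d = 0.493 m, so I = I_cm + Md² gives I = 0.060644 + (5.53)(0.493)² = 1.4047 kg m^2.
Total I = 0.41746 + 1.4047 = 1.8222 kg m^2.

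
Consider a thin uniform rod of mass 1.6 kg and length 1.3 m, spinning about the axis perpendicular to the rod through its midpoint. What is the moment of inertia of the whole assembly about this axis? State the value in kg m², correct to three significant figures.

I_cm = (1/12)ML² = (1/12)(1.6)(1.3)² = 0.22533 kg m²; axis through the centre, so I = 0.22533 kg m².

0.225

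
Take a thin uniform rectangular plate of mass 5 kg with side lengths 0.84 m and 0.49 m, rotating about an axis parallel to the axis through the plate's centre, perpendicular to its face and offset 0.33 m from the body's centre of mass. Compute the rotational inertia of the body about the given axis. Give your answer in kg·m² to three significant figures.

0.939

I_cm = (1/12)M(a²+b²) = (1/12)(5)[(0.84)² + (0.49)²] = 0.39404 kg·m²; centre at d = 0.33 m, so the parallel axis theorem gives I = 0.39404 + (5)(0.33)² = 0.93854 kg·m².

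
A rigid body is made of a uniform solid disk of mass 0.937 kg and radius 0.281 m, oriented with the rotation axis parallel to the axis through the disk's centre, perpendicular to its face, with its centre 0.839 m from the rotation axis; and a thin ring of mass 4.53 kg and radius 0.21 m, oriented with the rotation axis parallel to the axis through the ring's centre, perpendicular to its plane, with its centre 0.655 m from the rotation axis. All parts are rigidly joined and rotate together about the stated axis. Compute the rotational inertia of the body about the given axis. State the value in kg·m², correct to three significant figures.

Solid disk: I_cm = (1/2)MR² = (1/2)(0.937)(0.281)² = 0.036993 kg·m²; centre at d = 0.839 m, so the parallel axis theorem gives I = 0.036993 + (0.937)(0.839)² = 0.69657 kg·m².
Thin ring: I_cm = MR² = (4.53)(0.21)² = 0.19977 kg·m²; centre at d = 0.655 m, so the parallel axis theorem gives I = 0.19977 + (4.53)(0.655)² = 2.1433 kg·m².
Total I = 0.69657 + 2.1433 = 2.8398 kg·m².

2.84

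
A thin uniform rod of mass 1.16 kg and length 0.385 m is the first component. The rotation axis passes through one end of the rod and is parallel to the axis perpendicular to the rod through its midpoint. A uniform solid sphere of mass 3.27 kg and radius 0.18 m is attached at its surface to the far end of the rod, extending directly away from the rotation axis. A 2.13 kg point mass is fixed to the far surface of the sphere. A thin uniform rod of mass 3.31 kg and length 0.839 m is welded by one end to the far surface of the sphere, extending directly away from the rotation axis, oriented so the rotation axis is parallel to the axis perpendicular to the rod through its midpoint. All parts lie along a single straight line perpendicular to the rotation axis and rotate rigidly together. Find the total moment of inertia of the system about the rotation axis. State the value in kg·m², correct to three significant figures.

Thin rod: I_cm = (1/12)ML² = (1/12)(1.16)(0.385)² = 0.014328 kg·m²; centre at d = 0.1925 m, so I = I_cm + Md² gives I = 0.014328 + (1.16)(0.1925)² = 0.057314 kg·m².
Solid sphere: I_cm = (2/5)MR² = (2/5)(3.27)(0.18)² = 0.042379 kg·m²; centre at d = 0.1925 + 0.1925 + 0.18 = 0.565 m, so I = I_cm + Md² gives I = 0.042379 + (3.27)(0.565)² = 1.0862 kg·m².
Point mass: I_cm = 0; centre at d = 0.1925 + 0.1925 + 0.18 + 0.18 = 0.745 m, so I = I_cm + Md² gives I = 0 + (2.13)(0.745)² = 1.1822 kg·m².
Thin rod: I_cm = (1/12)ML² = (1/12)(3.31)(0.839)² = 0.19416 kg·m²; centre at d = 0.1925 + 0.1925 + 0.18 + 0.18 + 0.4195 = 1.1645 m, so I = I_cm + Md² gives I = 0.19416 + (3.31)(1.1645)² = 4.6827 kg·m².
Total I = 0.057314 + 1.0862 + 1.1822 + 4.6827 = 7.0085 kg·m².

7.01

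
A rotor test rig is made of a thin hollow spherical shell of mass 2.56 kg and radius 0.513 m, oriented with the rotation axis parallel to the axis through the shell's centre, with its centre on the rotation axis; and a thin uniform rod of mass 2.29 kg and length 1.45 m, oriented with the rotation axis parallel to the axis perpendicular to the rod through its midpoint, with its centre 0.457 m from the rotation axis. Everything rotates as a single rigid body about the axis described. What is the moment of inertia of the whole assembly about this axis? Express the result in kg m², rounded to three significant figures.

Spherical shell: I_cm = (2/3)MR² = (2/3)(2.56)(0.513)² = 0.44914 kg m²; axis through the centre, so I = 0.44914 kg m².
Thin rod: I_cm = (1/12)ML² = (1/12)(2.29)(1.45)² = 0.40123 kg m²; centre at d = 0.457 m, so the parallel axis theorem gives I = 0.40123 + (2.29)(0.457)² = 0.87949 kg m².
Total I = 0.44914 + 0.87949 = 1.3286 kg m².

1.33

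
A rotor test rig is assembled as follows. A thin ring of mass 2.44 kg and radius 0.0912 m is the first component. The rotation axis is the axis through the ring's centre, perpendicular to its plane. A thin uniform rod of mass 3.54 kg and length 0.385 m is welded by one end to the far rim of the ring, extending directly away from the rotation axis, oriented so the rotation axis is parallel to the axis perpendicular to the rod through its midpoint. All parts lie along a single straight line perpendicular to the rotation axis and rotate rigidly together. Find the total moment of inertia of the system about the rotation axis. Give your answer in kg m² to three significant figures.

0.349

Thin ring: I_cm = MR² = (2.44)(0.0912)² = 0.020295 kg m²; axis through the centre, so I = 0.020295 kg m².
Thin rod: I_cm = (1/12)ML² = (1/12)(3.54)(0.385)² = 0.043726 kg m²; centre at d = 0.0912 + 0.1925 = 0.2837 m, so the parallel axis theorem gives I = 0.043726 + (3.54)(0.2837)² = 0.32865 kg m².
Total I = 0.020295 + 0.32865 = 0.34894 kg m².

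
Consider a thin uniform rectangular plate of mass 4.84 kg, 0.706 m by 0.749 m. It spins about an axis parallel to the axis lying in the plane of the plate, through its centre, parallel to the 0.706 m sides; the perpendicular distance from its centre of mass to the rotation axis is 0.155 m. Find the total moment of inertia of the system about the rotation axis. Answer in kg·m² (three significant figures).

I_cm = (1/12)Mb² = (1/12)(4.84)(0.749)² = 0.22627 kg·m²; centre at d = 0.155 m, so the parallel axis theorem gives I = 0.22627 + (4.84)(0.155)² = 0.34255 kg·m².

0.343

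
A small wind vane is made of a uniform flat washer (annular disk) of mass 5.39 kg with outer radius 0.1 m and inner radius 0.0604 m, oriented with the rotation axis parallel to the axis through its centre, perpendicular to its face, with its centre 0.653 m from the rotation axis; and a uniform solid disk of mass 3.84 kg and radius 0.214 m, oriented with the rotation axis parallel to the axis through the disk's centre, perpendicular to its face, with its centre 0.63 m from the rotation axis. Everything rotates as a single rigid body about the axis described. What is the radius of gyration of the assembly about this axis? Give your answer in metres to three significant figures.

0.654

Annular disk: I_cm = (1/2)M(R²+r²) = (1/2)(5.39)[(0.1)² + (0.0604)²] = 0.036782 kg m^2; centre at d = 0.653 m, so the parallel axis theorem gives I = 0.036782 + (5.39)(0.653)² = 2.3351 kg m^2.
Solid disk: I_cm = (1/2)MR² = (1/2)(3.84)(0.214)² = 0.087928 kg m^2; centre at d = 0.63 m, so the parallel axis theorem gives I = 0.087928 + (3.84)(0.63)² = 1.612 kg m^2.
Total I = 3.9472 kg m^2; total mass M = 9.23 kg.
k = √(I/M) = √(3.9472/9.23) = 0.65394 m.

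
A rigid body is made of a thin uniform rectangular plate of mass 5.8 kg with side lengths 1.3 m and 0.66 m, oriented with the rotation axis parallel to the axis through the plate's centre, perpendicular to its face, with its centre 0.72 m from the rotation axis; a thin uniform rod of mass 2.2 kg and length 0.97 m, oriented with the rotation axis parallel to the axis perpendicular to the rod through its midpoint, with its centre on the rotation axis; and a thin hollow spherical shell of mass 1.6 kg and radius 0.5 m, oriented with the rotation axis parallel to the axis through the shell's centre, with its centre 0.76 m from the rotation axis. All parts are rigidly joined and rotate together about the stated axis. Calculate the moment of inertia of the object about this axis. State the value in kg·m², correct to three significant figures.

5.40

Rectangular plate: I_cm = (1/12)M(a²+b²) = (1/12)(5.8)[(1.3)² + (0.66)²] = 1.0274 kg·m²; centre at d = 0.72 m, so I = I_cm + Md² gives I = 1.0274 + (5.8)(0.72)² = 4.0341 kg·m².
Thin rod: I_cm = (1/12)ML² = (1/12)(2.2)(0.97)² = 0.1725 kg·m²; axis through the centre, so I = 0.1725 kg·m².
Spherical shell: I_cm = (2/3)MR² = (2/3)(1.6)(0.5)² = 0.26667 kg·m²; centre at d = 0.76 m, so I = I_cm + Md² gives I = 0.26667 + (1.6)(0.76)² = 1.1908 kg·m².
Total I = 4.0341 + 0.1725 + 1.1908 = 5.3974 kg·m².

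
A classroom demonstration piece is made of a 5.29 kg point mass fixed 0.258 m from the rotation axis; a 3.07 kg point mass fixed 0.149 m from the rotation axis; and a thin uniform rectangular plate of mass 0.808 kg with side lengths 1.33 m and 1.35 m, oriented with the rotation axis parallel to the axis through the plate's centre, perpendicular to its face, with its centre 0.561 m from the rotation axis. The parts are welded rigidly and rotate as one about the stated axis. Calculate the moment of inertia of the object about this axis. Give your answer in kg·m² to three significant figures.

Point mass: I_cm = 0; centre at d = 0.258 m, so the parallel axis theorem gives I = 0 + (5.29)(0.258)² = 0.35212 kg·m².
Point mass: I_cm = 0; centre at d = 0.149 m, so the parallel axis theorem gives I = 0 + (3.07)(0.149)² = 0.068157 kg·m².
Rectangular plate: I_cm = (1/12)M(a²+b²) = (1/12)(0.808)[(1.33)² + (1.35)²] = 0.24182 kg·m²; centre at d = 0.561 m, so the parallel axis theorem gives I = 0.24182 + (0.808)(0.561)² = 0.49612 kg·m².
Total I = 0.35212 + 0.068157 + 0.49612 = 0.9164 kg·m².

0.916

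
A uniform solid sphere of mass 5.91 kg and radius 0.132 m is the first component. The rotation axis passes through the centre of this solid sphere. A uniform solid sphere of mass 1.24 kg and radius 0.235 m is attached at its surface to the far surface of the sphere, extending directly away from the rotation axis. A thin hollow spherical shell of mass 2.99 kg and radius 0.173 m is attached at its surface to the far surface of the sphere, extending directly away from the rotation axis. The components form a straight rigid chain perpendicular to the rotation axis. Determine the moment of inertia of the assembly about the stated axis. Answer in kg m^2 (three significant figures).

Solid sphere: I_cm = (2/5)MR² = (2/5)(5.91)(0.132)² = 0.04119 kg m^2; axis through the centre, so I = 0.04119 kg m^2.
Solid sphere: I_cm = (2/5)MR² = (2/5)(1.24)(0.235)² = 0.027392 kg m^2; centre at d = 0.132 + 0.235 = 0.367 m, so the parallel axis theorem gives I = 0.027392 + (1.24)(0.367)² = 0.19441 kg m^2.
Spherical shell: I_cm = (2/3)MR² = (2/3)(2.99)(0.173)² = 0.059658 kg m^2; centre at d = 0.132 + 0.235 + 0.235 + 0.173 = 0.775 m, so the parallel axis theorem gives I = 0.059658 + (2.99)(0.775)² = 1.8555 kg m^2.
Total I = 0.04119 + 0.19441 + 1.8555 = 2.0911 kg m^2.

2.09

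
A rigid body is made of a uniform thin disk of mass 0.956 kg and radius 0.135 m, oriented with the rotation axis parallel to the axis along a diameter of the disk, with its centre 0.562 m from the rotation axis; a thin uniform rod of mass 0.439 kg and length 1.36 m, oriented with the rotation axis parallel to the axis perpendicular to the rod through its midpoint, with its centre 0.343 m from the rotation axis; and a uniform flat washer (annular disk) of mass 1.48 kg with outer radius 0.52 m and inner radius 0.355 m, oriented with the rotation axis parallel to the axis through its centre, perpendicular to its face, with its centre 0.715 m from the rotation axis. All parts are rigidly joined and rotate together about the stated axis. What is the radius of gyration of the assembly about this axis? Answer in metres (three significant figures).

Thin disk: I_cm = (1/4)MR² = (1/4)(0.956)(0.135)² = 0.0043558 kg m^2; centre at d = 0.562 m, so I = I_cm + Md² gives I = 0.0043558 + (0.956)(0.562)² = 0.3063 kg m^2.
Thin rod: I_cm = (1/12)ML² = (1/12)(0.439)(1.36)² = 0.067665 kg m^2; centre at d = 0.343 m, so I = I_cm + Md² gives I = 0.067665 + (0.439)(0.343)² = 0.11931 kg m^2.
Annular disk: I_cm = (1/2)M(R²+r²) = (1/2)(1.48)[(0.52)² + (0.355)²] = 0.29335 kg m^2; centre at d = 0.715 m, so I = I_cm + Md² gives I = 0.29335 + (1.48)(0.715)² = 1.05 kg m^2.
Total I = 1.4756 kg m^2; total mass M = 2.875 kg.
k = √(I/M) = √(1.4756/2.875) = 0.71641 m.

0.716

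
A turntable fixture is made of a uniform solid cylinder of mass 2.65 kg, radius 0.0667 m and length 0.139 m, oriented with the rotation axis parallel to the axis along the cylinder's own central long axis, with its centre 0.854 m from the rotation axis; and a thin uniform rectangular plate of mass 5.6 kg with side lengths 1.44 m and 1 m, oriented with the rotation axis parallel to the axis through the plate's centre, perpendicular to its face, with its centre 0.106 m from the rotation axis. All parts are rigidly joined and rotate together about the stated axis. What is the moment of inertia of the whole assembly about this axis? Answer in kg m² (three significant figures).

Solid cylinder: I_cm = (1/2)MR² = (1/2)(2.65)(0.0667)² = 0.0058948 kg m²; centre at d = 0.854 m, so I = I_cm + Md² gives I = 0.0058948 + (2.65)(0.854)² = 1.9386 kg m².
Rectangular plate: I_cm = (1/12)M(a²+b²) = (1/12)(5.6)[(1.44)² + (1)²] = 1.4343 kg m²; centre at d = 0.106 m, so I = I_cm + Md² gives I = 1.4343 + (5.6)(0.106)² = 1.4973 kg m².
Total I = 1.9386 + 1.4973 = 3.4359 kg m².

3.44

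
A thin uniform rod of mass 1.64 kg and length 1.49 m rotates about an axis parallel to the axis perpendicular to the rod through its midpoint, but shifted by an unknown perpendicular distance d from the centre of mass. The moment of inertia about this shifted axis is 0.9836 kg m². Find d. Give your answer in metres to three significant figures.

About the centre-of-mass axis, I_cm = (1/12)ML² = (1/12)(1.64)(1.49)² = 0.30341 kg m².
Parallel axis theorem: I = I_cm + Md², so Md² = 0.9836 − 0.30341 = 0.68019 kg m².
d = √(0.68019 / 1.64) = 0.64401 m.

0.644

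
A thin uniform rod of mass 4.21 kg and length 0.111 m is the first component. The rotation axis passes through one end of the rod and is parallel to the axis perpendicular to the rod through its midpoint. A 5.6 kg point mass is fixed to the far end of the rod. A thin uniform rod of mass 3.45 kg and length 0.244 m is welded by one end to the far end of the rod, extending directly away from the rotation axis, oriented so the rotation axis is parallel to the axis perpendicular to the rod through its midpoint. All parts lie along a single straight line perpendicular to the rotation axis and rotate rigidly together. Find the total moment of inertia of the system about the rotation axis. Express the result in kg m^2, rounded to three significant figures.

0.291

Thin rod: I_cm = (1/12)ML² = (1/12)(4.21)(0.111)² = 0.0043226 kg m^2; centre at d = 0.0555 m, so the parallel axis theorem gives I = 0.0043226 + (4.21)(0.0555)² = 0.01729 kg m^2.
Point mass: I_cm = 0; centre at d = 0.0555 + 0.0555 = 0.111 m, so the parallel axis theorem gives I = 0 + (5.6)(0.111)² = 0.068998 kg m^2.
Thin rod: I_cm = (1/12)ML² = (1/12)(3.45)(0.244)² = 0.017117 kg m^2; centre at d = 0.0555 + 0.0555 + 0.122 = 0.233 m, so the parallel axis theorem gives I = 0.017117 + (3.45)(0.233)² = 0.20441 kg m^2.
Total I = 0.01729 + 0.068998 + 0.20441 = 0.2907 kg m^2.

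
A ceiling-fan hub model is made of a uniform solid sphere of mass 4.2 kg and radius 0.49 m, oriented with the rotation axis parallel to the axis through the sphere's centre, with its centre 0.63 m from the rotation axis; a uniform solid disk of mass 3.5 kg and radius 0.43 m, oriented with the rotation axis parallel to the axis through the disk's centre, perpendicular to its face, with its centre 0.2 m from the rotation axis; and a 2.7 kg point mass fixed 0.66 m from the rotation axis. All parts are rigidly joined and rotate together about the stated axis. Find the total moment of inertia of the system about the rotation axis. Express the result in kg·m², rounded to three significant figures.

Solid sphere: I_cm = (2/5)MR² = (2/5)(4.2)(0.49)² = 0.40337 kg·m²; centre at d = 0.63 m, so I = I_cm + Md² gives I = 0.40337 + (4.2)(0.63)² = 2.0703 kg·m².
Solid disk: I_cm = (1/2)MR² = (1/2)(3.5)(0.43)² = 0.32357 kg·m²; centre at d = 0.2 m, so I = I_cm + Md² gives I = 0.32357 + (3.5)(0.2)² = 0.46357 kg·m².
Point mass: I_cm = 0; centre at d = 0.66 m, so I = I_cm + Md² gives I = 0 + (2.7)(0.66)² = 1.1761 kg·m².
Total I = 2.0703 + 0.46357 + 1.1761 = 3.71 kg·m².

3.71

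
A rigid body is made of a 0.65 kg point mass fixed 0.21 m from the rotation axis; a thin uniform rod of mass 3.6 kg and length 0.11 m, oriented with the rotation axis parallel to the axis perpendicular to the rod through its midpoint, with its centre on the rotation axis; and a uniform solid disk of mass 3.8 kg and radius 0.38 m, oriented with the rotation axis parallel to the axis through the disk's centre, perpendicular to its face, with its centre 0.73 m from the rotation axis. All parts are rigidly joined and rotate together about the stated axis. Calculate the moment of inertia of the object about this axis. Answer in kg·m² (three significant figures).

Point mass: I_cm = 0; centre at d = 0.21 m, so the parallel axis theorem gives I = 0 + (0.65)(0.21)² = 0.028665 kg·m².
Thin rod: I_cm = (1/12)ML² = (1/12)(3.6)(0.11)² = 0.00363 kg·m²; axis through the centre, so I = 0.00363 kg·m².
Solid disk: I_cm = (1/2)MR² = (1/2)(3.8)(0.38)² = 0.27436 kg·m²; centre at d = 0.73 m, so the parallel axis theorem gives I = 0.27436 + (3.8)(0.73)² = 2.2994 kg·m².
Total I = 0.028665 + 0.00363 + 2.2994 = 2.3317 kg·m².

2.33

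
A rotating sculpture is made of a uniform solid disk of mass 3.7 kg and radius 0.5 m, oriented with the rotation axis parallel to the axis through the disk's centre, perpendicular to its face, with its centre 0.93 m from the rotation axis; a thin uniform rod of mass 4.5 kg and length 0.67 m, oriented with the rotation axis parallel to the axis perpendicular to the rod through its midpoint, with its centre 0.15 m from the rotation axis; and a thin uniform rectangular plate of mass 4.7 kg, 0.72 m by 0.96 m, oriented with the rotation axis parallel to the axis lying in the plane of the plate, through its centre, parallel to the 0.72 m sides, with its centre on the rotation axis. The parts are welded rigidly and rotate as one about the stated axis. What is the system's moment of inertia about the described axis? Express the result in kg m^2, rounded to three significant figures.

4.29

Solid disk: I_cm = (1/2)MR² = (1/2)(3.7)(0.5)² = 0.4625 kg m^2; centre at d = 0.93 m, so I = I_cm + Md² gives I = 0.4625 + (3.7)(0.93)² = 3.6626 kg m^2.
Thin rod: I_cm = (1/12)ML² = (1/12)(4.5)(0.67)² = 0.16834 kg m^2; centre at d = 0.15 m, so I = I_cm + Md² gives I = 0.16834 + (4.5)(0.15)² = 0.26959 kg m^2.
Rectangular plate: I_cm = (1/12)Mb² = (1/12)(4.7)(0.96)² = 0.36096 kg m^2; axis through the centre, so I = 0.36096 kg m^2.
Total I = 3.6626 + 0.26959 + 0.36096 = 4.2932 kg m^2.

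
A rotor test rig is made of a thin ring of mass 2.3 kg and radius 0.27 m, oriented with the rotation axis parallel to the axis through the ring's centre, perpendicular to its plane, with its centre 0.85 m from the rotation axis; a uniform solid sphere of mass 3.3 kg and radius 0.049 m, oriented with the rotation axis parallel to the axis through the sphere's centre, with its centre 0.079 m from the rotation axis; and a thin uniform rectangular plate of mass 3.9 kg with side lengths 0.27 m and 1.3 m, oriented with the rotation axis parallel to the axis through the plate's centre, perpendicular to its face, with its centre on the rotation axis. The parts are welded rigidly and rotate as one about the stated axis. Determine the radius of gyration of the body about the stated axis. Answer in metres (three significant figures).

Thin ring: I_cm = MR² = (2.3)(0.27)² = 0.16767 kg m^2; centre at d = 0.85 m, so I = I_cm + Md² gives I = 0.16767 + (2.3)(0.85)² = 1.8294 kg m^2.
Solid sphere: I_cm = (2/5)MR² = (2/5)(3.3)(0.049)² = 0.0031693 kg m^2; centre at d = 0.079 m, so I = I_cm + Md² gives I = 0.0031693 + (3.3)(0.079)² = 0.023765 kg m^2.
Rectangular plate: I_cm = (1/12)M(a²+b²) = (1/12)(3.9)[(0.27)² + (1.3)²] = 0.57294 kg m^2; axis through the centre, so I = 0.57294 kg m^2.
Total I = 2.4261 kg m^2; total mass M = 9.5 kg.
k = √(I/M) = √(2.4261/9.5) = 0.50535 m.

0.505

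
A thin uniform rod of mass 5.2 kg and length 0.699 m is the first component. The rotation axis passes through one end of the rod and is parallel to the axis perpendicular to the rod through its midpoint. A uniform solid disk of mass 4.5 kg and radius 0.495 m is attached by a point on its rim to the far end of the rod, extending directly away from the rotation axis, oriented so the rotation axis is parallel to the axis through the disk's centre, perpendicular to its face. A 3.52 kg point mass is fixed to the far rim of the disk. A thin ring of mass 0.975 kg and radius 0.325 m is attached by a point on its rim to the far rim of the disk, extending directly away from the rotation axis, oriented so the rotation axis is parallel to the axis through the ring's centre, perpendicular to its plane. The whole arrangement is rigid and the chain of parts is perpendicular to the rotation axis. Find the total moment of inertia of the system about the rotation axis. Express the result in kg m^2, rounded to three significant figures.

Thin rod: I_cm = (1/12)ML² = (1/12)(5.2)(0.699)² = 0.21173 kg m^2; centre at d = 0.3495 m, so the parallel axis theorem gives I = 0.21173 + (5.2)(0.3495)² = 0.84691 kg m^2.
Solid disk: I_cm = (1/2)MR² = (1/2)(4.5)(0.495)² = 0.55131 kg m^2; centre at d = 0.3495 + 0.3495 + 0.495 = 1.194 m, so the parallel axis theorem gives I = 0.55131 + (4.5)(1.194)² = 6.9667 kg m^2.
Point mass: I_cm = 0; centre at d = 0.3495 + 0.3495 + 0.495 + 0.495 = 1.689 m, so the parallel axis theorem gives I = 0 + (3.52)(1.689)² = 10.042 kg m^2.
Thin ring: I_cm = MR² = (0.975)(0.325)² = 0.10298 kg m^2; centre at d = 0.3495 + 0.3495 + 0.495 + 0.495 + 0.325 = 2.014 m, so the parallel axis theorem gives I = 0.10298 + (0.975)(2.014)² = 4.0578 kg m^2.
Total I = 0.84691 + 6.9667 + 10.042 + 4.0578 = 21.913 kg m^2.

21.9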